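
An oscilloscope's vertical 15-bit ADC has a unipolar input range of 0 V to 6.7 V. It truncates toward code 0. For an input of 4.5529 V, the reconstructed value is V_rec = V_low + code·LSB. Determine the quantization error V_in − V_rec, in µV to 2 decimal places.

One LSB is 6.7 V / 32768 = 204.47 µV.
(4.5529 − 0)/0.000204468 = 22267.0787; ⌊·⌋ gives code 22267.
Code 22267 maps back to 0 + 22267×0.000204468 V = 4.5528839 V.
V_in − V_rec = 1.60889e-05 V = 16.09 µV.

16.09 µV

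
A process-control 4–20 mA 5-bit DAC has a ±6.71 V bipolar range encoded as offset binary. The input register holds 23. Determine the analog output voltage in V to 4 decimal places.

2.9356 V

LSB = 13.42 V / 2^5 = 419.375 mV.
V_out = (−6.71) + 23 × 0.419375 V = 2.93562 V.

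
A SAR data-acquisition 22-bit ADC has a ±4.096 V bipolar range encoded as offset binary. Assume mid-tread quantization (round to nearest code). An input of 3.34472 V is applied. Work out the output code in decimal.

code 3809649

Full-scale span = 8.192 V; LSB = 8.192/2^22 = 1.95 µV.
(3.34472 − (−4.096)) / 1.95313e-06 = 3809648.640 LSBs.
Round → code 3809649.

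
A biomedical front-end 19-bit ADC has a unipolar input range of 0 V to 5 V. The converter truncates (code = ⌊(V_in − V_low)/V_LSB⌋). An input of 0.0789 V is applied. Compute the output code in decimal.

code 8273

Full-scale span = 5 V; LSB = 5/2^19 = 9.54 µV.
Input sits at 8273.265 steps above V_low.
So the output code is 8273.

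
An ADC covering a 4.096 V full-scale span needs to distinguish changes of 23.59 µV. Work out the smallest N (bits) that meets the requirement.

18 bits

Number of steps required ≥ 4.096 V / 23.59 µV = 173632.90.
Need 2^N ≥ 173632.90; 2^17 = 131072, 2^18 = 262144.
Minimum N = 18.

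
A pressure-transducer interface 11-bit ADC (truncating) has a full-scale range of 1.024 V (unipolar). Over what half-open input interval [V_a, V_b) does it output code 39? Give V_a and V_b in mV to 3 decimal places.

[19.500 mV, 20.000 mV)

LSB = 1.024/2^11 = 0.500 mV.
V_a = V_low + 39·LSB = 0.0195 V; V_b = V_low + 40·LSB = 0.02 V.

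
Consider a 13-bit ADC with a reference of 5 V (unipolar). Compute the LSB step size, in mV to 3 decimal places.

0.610 mV

Full-scale span = 5 V.
LSB = 5 / 2^13 = 5 / 8192 = 0.000610352 V = 0.610 mV.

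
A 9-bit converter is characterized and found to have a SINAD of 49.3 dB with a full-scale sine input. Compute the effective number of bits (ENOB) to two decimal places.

7.90 bits

ENOB = (SINAD − 1.76) / 6.02 = (49.3 − 1.76)/6.02 = 7.897.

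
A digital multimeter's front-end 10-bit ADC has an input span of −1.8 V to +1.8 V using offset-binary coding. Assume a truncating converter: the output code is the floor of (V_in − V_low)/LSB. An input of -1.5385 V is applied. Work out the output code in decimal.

LSB = 3.6 V / 1024 = 3.516 mV.
Input sits at 74.382 steps above V_low.
So the output code is 74.

code 74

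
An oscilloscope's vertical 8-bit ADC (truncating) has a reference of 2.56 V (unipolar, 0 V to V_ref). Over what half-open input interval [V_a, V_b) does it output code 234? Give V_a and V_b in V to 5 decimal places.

LSB = 2.56/2^8 = 10.000 mV.
V_a = V_low + 234·LSB = 2.34 V; V_b = V_low + 235·LSB = 2.35 V.

[2.34000 V, 2.35000 V)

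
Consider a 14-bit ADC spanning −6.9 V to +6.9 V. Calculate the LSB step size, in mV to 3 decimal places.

0.842 mV

Full-scale span = 13.8 V.
LSB = 13.8 / 2^14 = 13.8 / 16384 = 0.000842285 V = 0.842 mV.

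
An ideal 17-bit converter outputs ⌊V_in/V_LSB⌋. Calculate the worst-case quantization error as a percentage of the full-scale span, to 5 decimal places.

Truncating → worst-case error = 1 LSB = V_FS/2^17, so 100/131072 = 0.000762939 % of full scale.

0.00076 %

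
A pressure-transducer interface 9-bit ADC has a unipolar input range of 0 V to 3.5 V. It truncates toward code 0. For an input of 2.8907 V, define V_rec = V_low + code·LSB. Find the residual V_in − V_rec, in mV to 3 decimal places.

5.934 mV

Step size: 3.5 V ÷ 2^9 = 6.836 mV.
(2.8907 − 0)/0.00683594 = 422.8681; ⌊·⌋ gives code 422.
V_rec = 0 + 422·0.00683594 = 2.8847656 V.
Error = 2.8907 − 2.8847656 = 0.00593438 V = 5.934 mV.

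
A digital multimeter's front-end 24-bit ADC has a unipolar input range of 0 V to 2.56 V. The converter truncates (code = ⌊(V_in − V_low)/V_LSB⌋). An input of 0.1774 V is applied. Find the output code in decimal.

code 1162608

Full-scale span = 2.56 V; LSB = 2.56/2^24 = 0.15 µV.
(V_in − V_low)/LSB = (0.1774 − 0) / 1.52588e-07 = 1162608.640.
So the output code is 1162608.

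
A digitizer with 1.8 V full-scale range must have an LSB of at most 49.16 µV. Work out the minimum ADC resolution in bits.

16 bits

Number of steps required ≥ 1.8 V / 49.16 µV = 36615.13.
Need 2^N ≥ 36615.13; 2^15 = 32768, 2^16 = 65536.
Minimum N = 16.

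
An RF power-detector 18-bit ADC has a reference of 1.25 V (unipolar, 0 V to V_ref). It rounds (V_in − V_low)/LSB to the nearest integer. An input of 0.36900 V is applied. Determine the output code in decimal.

code 77385

With 262144 levels over 1.25 V, one step is 4.77 µV.
(V_in − V_low)/LSB = (0.36900 − 0) / 4.76837e-06 = 77384.909.
Round → code 77385.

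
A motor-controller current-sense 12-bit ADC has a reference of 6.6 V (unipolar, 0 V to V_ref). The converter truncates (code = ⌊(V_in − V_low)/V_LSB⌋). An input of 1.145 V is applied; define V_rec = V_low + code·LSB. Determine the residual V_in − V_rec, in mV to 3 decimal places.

0.957 mV

LSB = 6.6/2^12 = 1.611 mV.
(V_in − V_low)/LSB = (1.145 − 0)/0.00161133 = 710.5939 → code 710 (floor).
Code 710 maps back to 0 + 710×0.00161133 V = 1.144043 V.
Error = 1.145 − 1.144043 = 0.000957031 V = 0.957 mV.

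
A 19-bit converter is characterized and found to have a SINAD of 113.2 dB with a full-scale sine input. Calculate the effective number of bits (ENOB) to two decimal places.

18.51 bits

ENOB = (SINAD − 1.76) / 6.02 = (113.2 − 1.76)/6.02 = 18.512.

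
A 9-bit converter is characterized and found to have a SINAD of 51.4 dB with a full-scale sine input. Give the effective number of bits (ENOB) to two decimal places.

ENOB = (SINAD − 1.76) / 6.02 = (51.4 − 1.76)/6.02 = 8.246.

8.25 bits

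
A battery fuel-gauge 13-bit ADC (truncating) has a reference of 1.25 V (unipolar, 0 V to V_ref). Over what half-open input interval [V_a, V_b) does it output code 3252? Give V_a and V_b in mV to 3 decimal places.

LSB = 1.25/2^13 = 152.59 µV.
V_a = V_low + 3252·LSB = 0.496216 V; V_b = V_low + 3253·LSB = 0.496368 V.

[496.216 mV, 496.368 mV)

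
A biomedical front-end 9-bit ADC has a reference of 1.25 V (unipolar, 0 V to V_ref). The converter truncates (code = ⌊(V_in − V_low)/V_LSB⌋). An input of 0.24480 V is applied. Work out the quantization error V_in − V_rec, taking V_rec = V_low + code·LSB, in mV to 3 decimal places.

One LSB is 1.25 V / 512 = 2.441 mV.
(0.24480 − 0)/0.00244141 = 100.2701; ⌊·⌋ gives code 100.
Code 100 maps back to 0 + 100×0.00244141 V = 0.24414062 V.
Difference: 0.000659375 V → 0.659 mV.

0.659 mV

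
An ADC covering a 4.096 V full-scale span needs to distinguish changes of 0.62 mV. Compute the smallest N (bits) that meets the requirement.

13 bits

Number of steps required ≥ 4.096 V / 0.62 mV = 6606.45.
Need 2^N ≥ 6606.45; 2^12 = 4096, 2^13 = 8192.
Minimum N = 13.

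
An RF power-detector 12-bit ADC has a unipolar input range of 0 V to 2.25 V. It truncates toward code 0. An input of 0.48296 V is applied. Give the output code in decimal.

code 879

With 4096 levels over 2.25 V, one step is 0.549 mV.
(0.48296 − 0) / 0.000549316 = 879.202 LSBs.
⌊·⌋(879.202) = 879.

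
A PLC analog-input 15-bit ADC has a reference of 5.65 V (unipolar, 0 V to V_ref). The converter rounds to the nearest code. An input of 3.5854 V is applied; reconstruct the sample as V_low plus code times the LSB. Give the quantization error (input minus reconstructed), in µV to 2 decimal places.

8.76 µV

One LSB is 5.65 V / 32768 = 172.42 µV.
(3.5854 − 0)/0.000172424 = 20794.0508; round gives code 20794.
V_rec = 0 + 20794·0.000172424 = 3.5853912 V.
V_in − V_rec = 8.76465e-06 V = 8.76 µV.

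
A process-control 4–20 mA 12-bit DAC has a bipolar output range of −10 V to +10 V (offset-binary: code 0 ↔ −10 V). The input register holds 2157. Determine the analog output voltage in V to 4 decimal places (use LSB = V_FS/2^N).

LSB = 20 V / 2^12 = 4.883 mV.
V_out = (−10) + 2157 × 0.00488281 V = 0.532227 V.

0.5322 V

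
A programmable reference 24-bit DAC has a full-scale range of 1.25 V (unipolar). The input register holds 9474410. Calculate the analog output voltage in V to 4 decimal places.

LSB = 1.25 V / 2^24 = 0.07 µV.
V_out = 0 + 9474410 × 7.45058e-08 V = 0.705899 V.

0.7059 V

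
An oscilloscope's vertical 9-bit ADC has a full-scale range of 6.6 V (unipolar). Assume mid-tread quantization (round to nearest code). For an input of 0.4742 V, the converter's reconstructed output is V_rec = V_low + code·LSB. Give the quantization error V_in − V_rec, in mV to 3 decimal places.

-2.753 mV

LSB = 6.6/2^9 = 12.891 mV.
Scaled input = 36.7864 LSBs, so code = 37.
V_rec = 0 + 37·0.0128906 = 0.47695312 V.
Difference: -0.00275312 V → -2.753 mV.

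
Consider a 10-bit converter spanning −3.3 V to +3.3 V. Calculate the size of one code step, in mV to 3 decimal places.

Full-scale span = 6.6 V.
LSB = 6.6 / 2^10 = 6.6 / 1024 = 0.00644531 V = 6.445 mV.

6.445 mV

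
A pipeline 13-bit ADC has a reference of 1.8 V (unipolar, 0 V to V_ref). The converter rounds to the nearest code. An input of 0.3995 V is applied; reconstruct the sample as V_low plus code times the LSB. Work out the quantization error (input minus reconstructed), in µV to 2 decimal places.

Step size: 1.8 V ÷ 2^13 = 219.73 µV.
(0.3995 − 0)/0.000219727 = 1818.1689; round gives code 1818.
Reconstructed: 0.39946289 V.
Difference: 3.71094e-05 V → 37.11 µV.

37.11 µV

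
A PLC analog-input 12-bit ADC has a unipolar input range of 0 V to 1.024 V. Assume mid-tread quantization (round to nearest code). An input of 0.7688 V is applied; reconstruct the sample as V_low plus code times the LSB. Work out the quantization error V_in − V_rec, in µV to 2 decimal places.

Step size: 1.024 V ÷ 2^12 = 250.00 µV.
(0.7688 − 0)/0.00025 = 3075.2000; round gives code 3075.
V_rec = 0 + 3075·0.00025 = 0.76875 V.
Error = 0.7688 − 0.76875 = 5e-05 V = 50.00 µV.

50.00 µV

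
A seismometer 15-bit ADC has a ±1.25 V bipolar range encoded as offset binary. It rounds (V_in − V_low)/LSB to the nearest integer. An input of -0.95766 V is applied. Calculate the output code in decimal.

code 3832

With 32768 levels over 2.5 V, one step is 76.29 µV.
(-0.95766 − (−1.25)) / 7.62939e-05 = 3831.759 LSBs.
So the output code is 3832.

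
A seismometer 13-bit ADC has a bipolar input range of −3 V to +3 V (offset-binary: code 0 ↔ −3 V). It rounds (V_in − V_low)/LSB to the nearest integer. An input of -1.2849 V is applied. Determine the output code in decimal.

LSB = 6 V / 8192 = 0.732 mV.
Input sits at 2341.683 steps above V_low.
So the output code is 2342.

code 2342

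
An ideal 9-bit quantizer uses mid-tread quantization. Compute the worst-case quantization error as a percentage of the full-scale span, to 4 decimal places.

Rounding → worst-case error = ½ LSB = V_FS/2^10, so 100/1024 = 0.0976562 % of full scale.

0.0977 %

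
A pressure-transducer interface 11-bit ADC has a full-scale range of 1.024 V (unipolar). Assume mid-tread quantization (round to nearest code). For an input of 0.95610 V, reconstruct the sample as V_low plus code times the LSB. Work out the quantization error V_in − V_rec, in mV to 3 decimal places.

0.100 mV

LSB = 1.024/2^11 = 0.500 mV.
(V_in − V_low)/LSB = (0.95610 − 0)/0.0005 = 1912.2000 → code 1912 (round).
V_rec = 0 + 1912·0.0005 = 0.956 V.
Error = 0.95610 − 0.956 = 0.0001 V = 0.100 mV.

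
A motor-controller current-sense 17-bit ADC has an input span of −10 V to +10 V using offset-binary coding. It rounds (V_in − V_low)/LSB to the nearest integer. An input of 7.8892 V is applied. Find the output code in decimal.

With 131072 levels over 20 V, one step is 152.59 µV.
(7.8892 − (−10)) / 0.000152588 = 117238.661 LSBs.
So the output code is 117239.

code 117239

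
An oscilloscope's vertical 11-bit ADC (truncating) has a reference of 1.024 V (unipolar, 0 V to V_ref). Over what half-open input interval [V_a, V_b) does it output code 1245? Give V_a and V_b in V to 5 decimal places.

LSB = 1.024/2^11 = 0.500 mV.
V_a = V_low + 1245·LSB = 0.6225 V; V_b = V_low + 1246·LSB = 0.623 V.

[0.62250 V, 0.62300 V)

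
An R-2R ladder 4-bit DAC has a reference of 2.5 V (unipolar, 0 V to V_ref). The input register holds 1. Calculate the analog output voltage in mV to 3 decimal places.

LSB = 2.5 V / 2^4 = 156.250 mV.
V_out = 0 + 1 × 0.15625 V = 0.15625 V.
= 156.250 mV.

156.250 mV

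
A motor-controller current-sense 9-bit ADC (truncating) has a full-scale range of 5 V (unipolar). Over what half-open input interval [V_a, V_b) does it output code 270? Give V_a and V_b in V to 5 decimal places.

[2.63672 V, 2.64648 V)

LSB = 5/2^9 = 9.766 mV.
V_a = V_low + 270·LSB = 2.63672 V; V_b = V_low + 271·LSB = 2.64648 V.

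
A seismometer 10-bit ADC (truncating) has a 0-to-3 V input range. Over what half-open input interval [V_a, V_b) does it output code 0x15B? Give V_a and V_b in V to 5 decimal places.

[1.01660 V, 1.01953 V)

LSB = 3/2^10 = 2.930 mV.
Code 0x15B = 347 decimal.
V_a = V_low + 347·LSB = 1.0166 V; V_b = V_low + 348·LSB = 1.01953 V.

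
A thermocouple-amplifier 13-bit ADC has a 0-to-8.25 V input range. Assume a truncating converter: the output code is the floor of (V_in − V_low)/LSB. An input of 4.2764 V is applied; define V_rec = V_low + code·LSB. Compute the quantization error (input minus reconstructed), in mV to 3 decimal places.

0.338 mV

Step size: 8.25 V ÷ 2^13 = 1.007 mV.
(V_in − V_low)/LSB = (4.2764 − 0)/0.00100708 = 4246.3356 → code 4246 (floor).
Code 4246 maps back to 0 + 4246×0.00100708 V = 4.276062 V.
Difference: 0.000337988 V → 0.338 mV.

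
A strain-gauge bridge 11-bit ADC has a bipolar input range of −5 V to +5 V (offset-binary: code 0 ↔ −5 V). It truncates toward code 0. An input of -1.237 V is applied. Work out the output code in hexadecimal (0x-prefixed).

Full-scale span = 10 V; LSB = 10/2^11 = 4.883 mV.
(V_in − V_low)/LSB = (-1.237 − (−5)) / 0.00488281 = 770.662.
Floor → code 770.
In hexadecimal (0x-prefixed): 0x302.

code 0x302 (decimal 770)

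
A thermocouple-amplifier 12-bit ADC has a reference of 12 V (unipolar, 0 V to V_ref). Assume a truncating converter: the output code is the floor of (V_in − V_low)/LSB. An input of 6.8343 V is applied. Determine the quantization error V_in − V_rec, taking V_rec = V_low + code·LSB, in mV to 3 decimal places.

2.269 mV

Step size: 12 V ÷ 2^12 = 2.930 mV.
(6.8343 − 0)/0.00292969 = 2332.7744; ⌊·⌋ gives code 2332.
V_rec = 0 + 2332·0.00292969 = 6.8320312 V.
Difference: 0.00226875 V → 2.269 mV.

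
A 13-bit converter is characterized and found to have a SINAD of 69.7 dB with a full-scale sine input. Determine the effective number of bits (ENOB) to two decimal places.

ENOB = (SINAD − 1.76) / 6.02 = (69.7 − 1.76)/6.02 = 11.286.

11.29 bits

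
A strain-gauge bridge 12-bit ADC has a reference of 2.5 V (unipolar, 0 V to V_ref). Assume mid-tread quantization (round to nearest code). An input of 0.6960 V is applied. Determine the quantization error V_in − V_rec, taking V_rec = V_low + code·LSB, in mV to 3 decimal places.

LSB = 2.5/2^12 = 0.610 mV.
Scaled input = 1140.3264 LSBs, so code = 1140.
V_rec = 0 + 1140·0.000610352 = 0.69580078 V.
Difference: 0.000199219 V → 0.199 mV.

0.199 mV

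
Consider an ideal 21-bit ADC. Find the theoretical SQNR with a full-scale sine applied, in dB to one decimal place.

SNR ≈ 6.02·N + 1.76 dB = 6.02·21 + 1.76 = 128.18 dB.

128.2 dB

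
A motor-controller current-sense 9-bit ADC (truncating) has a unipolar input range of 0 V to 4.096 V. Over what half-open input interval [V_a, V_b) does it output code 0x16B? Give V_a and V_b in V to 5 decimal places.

[2.90400 V, 2.91200 V)

LSB = 4.096/2^9 = 8.000 mV.
Code 0x16B = 363 decimal.
V_a = V_low + 363·LSB = 2.904 V; V_b = V_low + 364·LSB = 2.912 V.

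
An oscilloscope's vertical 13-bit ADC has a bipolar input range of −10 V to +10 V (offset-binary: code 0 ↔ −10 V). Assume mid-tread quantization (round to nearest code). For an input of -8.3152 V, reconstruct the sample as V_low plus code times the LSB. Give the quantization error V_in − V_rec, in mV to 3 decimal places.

Step size: 20 V ÷ 2^13 = 2.441 mV.
(V_in − V_low)/LSB = (-8.3152 − (−10))/0.00244141 = 690.0941 → code 690 (round).
Reconstructed: -8.3154297 V.
Error = -8.3152 − (−8.3154297) = 0.000229687 V = 0.230 mV.

0.230 mV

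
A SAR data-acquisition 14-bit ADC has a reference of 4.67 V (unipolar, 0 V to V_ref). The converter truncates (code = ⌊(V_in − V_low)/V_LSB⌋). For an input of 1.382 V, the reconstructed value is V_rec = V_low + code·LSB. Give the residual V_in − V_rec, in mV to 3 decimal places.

Step size: 4.67 V ÷ 2^14 = 285.03 µV.
(1.382 − 0)/0.000285034 = 4848.5413; ⌊·⌋ gives code 4848.
Code 4848 maps back to 0 + 4848×0.000285034 V = 1.3818457 V.
Difference: 0.000154297 V → 0.154 mV.

0.154 mV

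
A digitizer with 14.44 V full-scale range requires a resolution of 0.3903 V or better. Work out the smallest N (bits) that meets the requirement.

Number of steps required ≥ 14.44 V / 0.3903 V = 37.00.
Need 2^N ≥ 37.00; 2^5 = 32, 2^6 = 64.
Minimum N = 6.

6 bits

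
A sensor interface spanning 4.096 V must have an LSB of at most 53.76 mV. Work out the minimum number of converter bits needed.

Number of steps required ≥ 4.096 V / 53.76 mV = 76.19.
Need 2^N ≥ 76.19; 2^6 = 64, 2^7 = 128.
Minimum N = 7.

7 bits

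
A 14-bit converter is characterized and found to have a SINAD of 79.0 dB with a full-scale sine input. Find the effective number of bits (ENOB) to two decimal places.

12.83 bits

ENOB = (SINAD − 1.76) / 6.02 = (79.0 − 1.76)/6.02 = 12.831.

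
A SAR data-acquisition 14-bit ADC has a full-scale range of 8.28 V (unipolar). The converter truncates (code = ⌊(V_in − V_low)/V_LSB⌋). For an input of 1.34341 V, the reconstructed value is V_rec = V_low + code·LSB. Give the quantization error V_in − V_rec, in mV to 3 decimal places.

0.134 mV

LSB = 8.28/2^14 = 0.505 mV.
Scaled input = 2658.2644 LSBs, so code = 2658.
V_rec = 0 + 2658·0.000505371 = 1.3432764 V.
Difference: 0.000133633 V → 0.134 mV.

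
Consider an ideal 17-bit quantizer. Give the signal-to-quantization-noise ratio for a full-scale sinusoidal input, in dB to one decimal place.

SNR ≈ 6.02·N + 1.76 dB = 6.02·17 + 1.76 = 104.10 dB.

104.1 dB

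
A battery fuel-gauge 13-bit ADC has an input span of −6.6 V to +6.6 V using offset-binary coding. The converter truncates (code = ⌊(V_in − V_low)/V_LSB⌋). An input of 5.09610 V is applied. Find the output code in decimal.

With 8192 levels over 13.2 V, one step is 1.611 mV.
Input sits at 7258.671 steps above V_low.
So the output code is 7258.

code 7258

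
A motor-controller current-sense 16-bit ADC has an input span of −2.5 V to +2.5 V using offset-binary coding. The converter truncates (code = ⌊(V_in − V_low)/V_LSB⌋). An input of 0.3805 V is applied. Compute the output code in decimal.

code 37755

Full-scale span = 5 V; LSB = 5/2^16 = 76.29 µV.
Input sits at 37755.290 steps above V_low.
⌊·⌋(37755.290) = 37755.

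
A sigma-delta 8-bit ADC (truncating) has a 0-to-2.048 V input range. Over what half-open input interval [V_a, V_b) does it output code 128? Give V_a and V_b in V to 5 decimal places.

LSB = 2.048/2^8 = 8.000 mV.
V_a = V_low + 128·LSB = 1.024 V; V_b = V_low + 129·LSB = 1.032 V.

[1.02400 V, 1.03200 V)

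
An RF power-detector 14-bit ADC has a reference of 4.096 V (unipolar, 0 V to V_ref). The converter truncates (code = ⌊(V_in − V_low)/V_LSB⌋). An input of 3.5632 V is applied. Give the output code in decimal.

code 14252

With 16384 levels over 4.096 V, one step is 250.00 µV.
(V_in − V_low)/LSB = (3.5632 − 0) / 0.00025 = 14252.800.
⌊·⌋(14252.800) = 14252.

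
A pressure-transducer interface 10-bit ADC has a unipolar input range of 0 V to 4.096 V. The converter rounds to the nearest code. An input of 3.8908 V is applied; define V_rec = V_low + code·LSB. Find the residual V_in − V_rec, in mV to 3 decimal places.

-1.200 mV

One LSB is 4.096 V / 1024 = 4.000 mV.
(V_in − V_low)/LSB = (3.8908 − 0)/0.004 = 972.7000 → code 973 (round).
V_rec = 0 + 973·0.004 = 3.892 V.
Error = 3.8908 − 3.892 = -0.0012 V = -1.200 mV.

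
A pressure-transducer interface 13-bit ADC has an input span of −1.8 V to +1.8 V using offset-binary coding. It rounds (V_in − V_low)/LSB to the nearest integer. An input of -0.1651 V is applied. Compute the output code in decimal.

LSB = 3.6 V / 8192 = 439.45 µV.
(-0.1651 − (−1.8)) / 0.000439453 = 3720.306 LSBs.
So the output code is 3720.

code 3720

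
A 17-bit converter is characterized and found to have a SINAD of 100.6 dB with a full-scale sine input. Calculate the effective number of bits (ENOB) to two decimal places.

ENOB = (SINAD − 1.76) / 6.02 = (100.6 − 1.76)/6.02 = 16.419.

16.42 bits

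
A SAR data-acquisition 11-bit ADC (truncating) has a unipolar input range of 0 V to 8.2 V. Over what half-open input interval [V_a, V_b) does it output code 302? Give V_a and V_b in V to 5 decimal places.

LSB = 8.2/2^11 = 4.004 mV.
V_a = V_low + 302·LSB = 1.20918 V; V_b = V_low + 303·LSB = 1.21318 V.

[1.20918 V, 1.21318 V)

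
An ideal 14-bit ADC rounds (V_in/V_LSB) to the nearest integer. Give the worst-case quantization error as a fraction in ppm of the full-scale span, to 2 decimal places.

30.52 ppm

Rounding → worst-case error = ½ LSB = V_FS/2^15, so 1e+06/32768 = 30.5176 ppm of full scale.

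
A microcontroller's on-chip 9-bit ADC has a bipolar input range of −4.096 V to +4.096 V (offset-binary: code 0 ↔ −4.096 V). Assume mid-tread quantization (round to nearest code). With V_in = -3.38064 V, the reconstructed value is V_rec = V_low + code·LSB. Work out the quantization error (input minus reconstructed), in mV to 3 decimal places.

-4.640 mV

LSB = 8.192/2^9 = 16.000 mV.
Scaled input = 44.7100 LSBs, so code = 45.
Reconstructed: -3.376 V.
V_in − V_rec = -0.00464 V = -4.640 mV.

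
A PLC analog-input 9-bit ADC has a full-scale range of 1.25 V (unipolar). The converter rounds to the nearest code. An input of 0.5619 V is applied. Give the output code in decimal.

Full-scale span = 1.25 V; LSB = 1.25/2^9 = 2.441 mV.
(0.5619 − 0) / 0.00244141 = 230.154 LSBs.
So the output code is 230.

code 230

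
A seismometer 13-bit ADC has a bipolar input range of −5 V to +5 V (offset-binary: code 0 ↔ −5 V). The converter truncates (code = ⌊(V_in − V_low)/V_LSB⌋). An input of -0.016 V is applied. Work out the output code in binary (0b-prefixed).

code 0b111111110010 (decimal 4082)

Full-scale span = 10 V; LSB = 10/2^13 = 1.221 mV.
(V_in − V_low)/LSB = (-0.016 − (−5)) / 0.0012207 = 4082.893.
So the output code is 4082.
In binary (0b-prefixed): 0b111111110010.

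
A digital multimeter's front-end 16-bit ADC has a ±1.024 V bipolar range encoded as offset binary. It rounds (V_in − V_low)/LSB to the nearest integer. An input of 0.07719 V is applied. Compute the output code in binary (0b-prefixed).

LSB = 2.048 V / 65536 = 31.25 µV.
(V_in − V_low)/LSB = (0.07719 − (−1.024)) / 3.125e-05 = 35238.080.
Round → code 35238.
In binary (0b-prefixed): 0b1000100110100110.

code 0b1000100110100110 (decimal 35238)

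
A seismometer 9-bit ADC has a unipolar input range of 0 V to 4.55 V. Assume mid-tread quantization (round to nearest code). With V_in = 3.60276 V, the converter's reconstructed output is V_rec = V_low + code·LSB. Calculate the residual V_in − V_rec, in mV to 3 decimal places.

3.639 mV

Step size: 4.55 V ÷ 2^9 = 8.887 mV.
Scaled input = 405.4095 LSBs, so code = 405.
Reconstructed: 3.5991211 V.
V_in − V_rec = 0.00363891 V = 3.639 mV.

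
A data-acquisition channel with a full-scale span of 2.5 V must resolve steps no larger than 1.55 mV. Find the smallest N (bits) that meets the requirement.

Number of steps required ≥ 2.5 V / 1.55 mV = 1612.90.
Need 2^N ≥ 1612.90; 2^10 = 1024, 2^11 = 2048.
Minimum N = 11.

11 bits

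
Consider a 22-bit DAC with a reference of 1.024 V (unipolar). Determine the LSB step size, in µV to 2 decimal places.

0.24 µV

Full-scale span = 1.024 V.
LSB = 1.024 / 2^22 = 1.024 / 4194304 = 2.44141e-07 V = 0.24 µV.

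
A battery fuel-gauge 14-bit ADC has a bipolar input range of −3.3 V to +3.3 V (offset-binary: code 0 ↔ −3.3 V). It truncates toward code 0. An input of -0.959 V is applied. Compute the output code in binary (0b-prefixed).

Full-scale span = 6.6 V; LSB = 6.6/2^14 = 402.83 µV.
(V_in − V_low)/LSB = (-0.959 − (−3.3)) / 0.000402832 = 5811.355.
⌊·⌋(5811.355) = 5811.
In binary (0b-prefixed): 0b1011010110011.

code 0b1011010110011 (decimal 5811)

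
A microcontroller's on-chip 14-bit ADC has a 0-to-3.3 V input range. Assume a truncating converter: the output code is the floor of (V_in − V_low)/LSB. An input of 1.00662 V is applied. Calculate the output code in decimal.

With 16384 levels over 3.3 V, one step is 201.42 µV.
(1.00662 − 0) / 0.000201416 = 4997.716 LSBs.
So the output code is 4997.

code 4997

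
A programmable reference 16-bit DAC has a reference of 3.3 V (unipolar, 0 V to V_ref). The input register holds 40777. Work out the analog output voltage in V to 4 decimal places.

LSB = 3.3 V / 2^16 = 50.35 µV.
V_out = 0 + 40777 × 5.0354e-05 V = 2.05329 V.

2.0533 V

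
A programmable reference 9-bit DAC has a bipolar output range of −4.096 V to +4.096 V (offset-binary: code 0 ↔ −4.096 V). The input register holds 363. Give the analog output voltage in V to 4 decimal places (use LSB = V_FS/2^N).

1.7120 V

LSB = 8.192 V / 2^9 = 16.000 mV.
V_out = (−4.096) + 363 × 0.016 V = 1.712 V.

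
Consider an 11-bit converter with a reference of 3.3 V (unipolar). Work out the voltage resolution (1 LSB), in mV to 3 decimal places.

1.611 mV

Full-scale span = 3.3 V.
LSB = 3.3 / 2^11 = 3.3 / 2048 = 0.00161133 V = 1.611 mV.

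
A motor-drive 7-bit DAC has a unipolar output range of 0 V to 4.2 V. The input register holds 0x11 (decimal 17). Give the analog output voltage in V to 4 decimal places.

LSB = 4.2 V / 2^7 = 32.812 mV.
Code 0x11 = 17 decimal.
V_out = 0 + 17 × 0.0328125 V = 0.557813 V.

0.5578 V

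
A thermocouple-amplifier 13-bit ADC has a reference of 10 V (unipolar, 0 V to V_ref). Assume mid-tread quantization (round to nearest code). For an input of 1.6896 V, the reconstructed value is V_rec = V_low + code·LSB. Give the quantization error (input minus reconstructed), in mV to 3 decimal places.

0.147 mV

Step size: 10 V ÷ 2^13 = 1.221 mV.
Scaled input = 1384.1203 LSBs, so code = 1384.
Code 1384 maps back to 0 + 1384×0.0012207 V = 1.6894531 V.
Error = 1.6896 − 1.6894531 = 0.000146875 V = 0.147 mV.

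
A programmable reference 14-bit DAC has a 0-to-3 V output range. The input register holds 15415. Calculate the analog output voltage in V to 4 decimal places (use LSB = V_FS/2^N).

LSB = 3 V / 2^14 = 183.11 µV.
V_out = 0 + 15415 × 0.000183105 V = 2.82257 V.

2.8226 V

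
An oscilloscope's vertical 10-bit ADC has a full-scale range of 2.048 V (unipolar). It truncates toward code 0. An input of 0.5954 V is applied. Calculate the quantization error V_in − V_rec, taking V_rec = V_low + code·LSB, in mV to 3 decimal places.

Step size: 2.048 V ÷ 2^10 = 2.000 mV.
(0.5954 − 0)/0.002 = 297.7000; ⌊·⌋ gives code 297.
Reconstructed: 0.594 V.
Error = 0.5954 − 0.594 = 0.0014 V = 1.400 mV.

1.400 mV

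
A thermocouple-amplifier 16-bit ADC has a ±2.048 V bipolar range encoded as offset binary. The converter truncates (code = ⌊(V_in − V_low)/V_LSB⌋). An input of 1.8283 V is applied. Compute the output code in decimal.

code 62020

LSB = 4.096 V / 65536 = 62.50 µV.
(1.8283 − (−2.048)) / 6.25e-05 = 62020.800 LSBs.
Floor → code 62020.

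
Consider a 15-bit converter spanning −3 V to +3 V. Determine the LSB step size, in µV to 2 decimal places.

183.11 µV

Full-scale span = 6 V.
LSB = 6 / 2^15 = 6 / 32768 = 0.000183105 V = 183.11 µV.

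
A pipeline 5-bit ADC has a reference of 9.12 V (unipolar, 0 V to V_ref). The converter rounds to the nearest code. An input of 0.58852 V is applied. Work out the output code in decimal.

With 32 levels over 9.12 V, one step is 285.000 mV.
(0.58852 − 0) / 0.285 = 2.065 LSBs.
round(2.065) = 2.

code 2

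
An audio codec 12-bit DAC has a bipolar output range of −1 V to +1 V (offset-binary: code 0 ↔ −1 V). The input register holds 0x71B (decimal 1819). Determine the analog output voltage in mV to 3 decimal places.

LSB = 2 V / 2^12 = 488.28 µV.
Code 0x71B = 1819 decimal.
V_out = (−1) + 1819 × 0.000488281 V = -0.111816 V.
= -111.816 mV.

-111.816 mV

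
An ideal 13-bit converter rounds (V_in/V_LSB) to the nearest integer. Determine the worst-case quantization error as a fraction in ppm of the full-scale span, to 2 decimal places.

Rounding → worst-case error = ½ LSB = V_FS/2^14, so 1e+06/16384 = 61.0352 ppm of full scale.

61.04 ppm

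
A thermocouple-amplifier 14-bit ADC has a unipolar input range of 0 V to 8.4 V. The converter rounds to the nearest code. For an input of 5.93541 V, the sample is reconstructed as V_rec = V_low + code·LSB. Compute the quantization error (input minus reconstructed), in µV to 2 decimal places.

-63.63 µV

LSB = 8.4/2^14 = 0.513 mV.
(V_in − V_low)/LSB = (5.93541 − 0)/0.000512695 = 11576.8759 → code 11577 (round).
Code 11577 maps back to 0 + 11577×0.000512695 V = 5.9354736 V.
Error = 5.93541 − 5.9354736 = -6.36328e-05 V = -63.63 µV.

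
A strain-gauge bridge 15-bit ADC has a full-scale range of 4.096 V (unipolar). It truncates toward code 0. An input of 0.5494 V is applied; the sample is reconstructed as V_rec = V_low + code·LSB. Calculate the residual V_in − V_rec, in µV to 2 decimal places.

25.00 µV

LSB = 4.096/2^15 = 125.00 µV.
(0.5494 − 0)/0.000125 = 4395.2000; ⌊·⌋ gives code 4395.
Reconstructed: 0.549375 V.
Difference: 2.5e-05 V → 25.00 µV.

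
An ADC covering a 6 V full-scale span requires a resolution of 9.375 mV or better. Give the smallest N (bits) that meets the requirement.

10 bits

Number of steps required ≥ 6 V / 9.375 mV = 640.00.
Need 2^N ≥ 640.00; 2^9 = 512, 2^10 = 1024.
Minimum N = 10.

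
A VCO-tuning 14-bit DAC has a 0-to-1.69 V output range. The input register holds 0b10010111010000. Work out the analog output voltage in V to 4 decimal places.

0.9985 V

LSB = 1.69 V / 2^14 = 103.15 µV.
Code 0b10010111010000 = 9680 decimal.
V_out = 0 + 9680 × 0.000103149 V = 0.998486 V.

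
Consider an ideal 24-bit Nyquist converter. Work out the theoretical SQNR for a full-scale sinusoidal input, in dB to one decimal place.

146.2 dB

SNR ≈ 6.02·N + 1.76 dB = 6.02·24 + 1.76 = 146.24 dB.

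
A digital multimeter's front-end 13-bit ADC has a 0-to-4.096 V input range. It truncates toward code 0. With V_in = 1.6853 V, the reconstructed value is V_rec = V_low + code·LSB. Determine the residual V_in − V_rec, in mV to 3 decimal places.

One LSB is 4.096 V / 8192 = 0.500 mV.
(V_in − V_low)/LSB = (1.6853 − 0)/0.0005 = 3370.6000 → code 3370 (floor).
Reconstructed: 1.685 V.
V_in − V_rec = 0.0003 V = 0.300 mV.

0.300 mV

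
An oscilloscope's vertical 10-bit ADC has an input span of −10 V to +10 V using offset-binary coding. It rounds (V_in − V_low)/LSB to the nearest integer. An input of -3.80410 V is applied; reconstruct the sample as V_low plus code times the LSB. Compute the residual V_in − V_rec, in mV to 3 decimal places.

4.494 mV

LSB = 20/2^10 = 19.531 mV.
(-3.80410 − (−10))/0.0195312 = 317.2301; round gives code 317.
V_rec = (−10) + 317·0.0195312 = -3.8085938 V.
Error = -3.80410 − (−3.8085938) = 0.00449375 V = 4.494 mV.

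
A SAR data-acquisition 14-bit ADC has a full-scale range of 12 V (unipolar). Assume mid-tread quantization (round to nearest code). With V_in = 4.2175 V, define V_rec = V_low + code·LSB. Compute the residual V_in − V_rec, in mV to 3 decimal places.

0.215 mV

LSB = 12/2^14 = 0.732 mV.
Scaled input = 5758.2933 LSBs, so code = 5758.
V_rec = 0 + 5758·0.000732422 = 4.2172852 V.
Error = 4.2175 − 4.2172852 = 0.000214844 V = 0.215 mV.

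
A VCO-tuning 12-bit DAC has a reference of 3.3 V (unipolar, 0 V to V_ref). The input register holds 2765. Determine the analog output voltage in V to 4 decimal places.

2.2277 V

LSB = 3.3 V / 2^12 = 0.806 mV.
V_out = 0 + 2765 × 0.000805664 V = 2.22766 V.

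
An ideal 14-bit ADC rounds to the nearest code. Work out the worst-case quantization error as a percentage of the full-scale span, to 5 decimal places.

Rounding → worst-case error = ½ LSB = V_FS/2^15, so 100/32768 = 0.00305176 % of full scale.

0.00305 %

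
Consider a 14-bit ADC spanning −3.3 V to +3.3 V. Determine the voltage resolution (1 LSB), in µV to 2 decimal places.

Full-scale span = 6.6 V.
LSB = 6.6 / 2^14 = 6.6 / 16384 = 0.000402832 V = 402.83 µV.

402.83 µV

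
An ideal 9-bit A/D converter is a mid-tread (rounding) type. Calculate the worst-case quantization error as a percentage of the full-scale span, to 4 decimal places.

0.0977 %

Rounding → worst-case error = ½ LSB = V_FS/2^10, so 100/1024 = 0.0976562 % of full scale.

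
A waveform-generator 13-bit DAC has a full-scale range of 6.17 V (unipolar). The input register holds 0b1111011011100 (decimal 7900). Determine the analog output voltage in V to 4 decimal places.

5.9501 V

LSB = 6.17 V / 2^13 = 0.753 mV.
Code 0b1111011011100 = 7900 decimal.
V_out = 0 + 7900 × 0.000753174 V = 5.95007 V.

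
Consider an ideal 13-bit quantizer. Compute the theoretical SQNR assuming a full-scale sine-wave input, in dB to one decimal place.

80.0 dB

SNR ≈ 6.02·N + 1.76 dB = 6.02·13 + 1.76 = 80.02 dB.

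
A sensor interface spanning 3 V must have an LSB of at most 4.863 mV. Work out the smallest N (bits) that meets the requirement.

10 bits

Number of steps required ≥ 3 V / 4.863 mV = 616.90.
Need 2^N ≥ 616.90; 2^9 = 512, 2^10 = 1024.
Minimum N = 10.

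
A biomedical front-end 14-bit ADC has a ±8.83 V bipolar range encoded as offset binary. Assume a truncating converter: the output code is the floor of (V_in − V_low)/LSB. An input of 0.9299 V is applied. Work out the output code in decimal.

With 16384 levels over 17.66 V, one step is 1.078 mV.
(0.9299 − (−8.83)) / 0.00107788 = 9054.711 LSBs.
So the output code is 9054.

code 9054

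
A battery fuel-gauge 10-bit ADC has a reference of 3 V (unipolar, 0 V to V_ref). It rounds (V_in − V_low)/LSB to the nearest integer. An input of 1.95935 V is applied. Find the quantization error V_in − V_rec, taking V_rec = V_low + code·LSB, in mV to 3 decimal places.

One LSB is 3 V / 1024 = 2.930 mV.
(1.95935 − 0)/0.00292969 = 668.7915; round gives code 669.
Code 669 maps back to 0 + 669×0.00292969 V = 1.9599609 V.
Difference: -0.000610938 V → -0.611 mV.

-0.611 mV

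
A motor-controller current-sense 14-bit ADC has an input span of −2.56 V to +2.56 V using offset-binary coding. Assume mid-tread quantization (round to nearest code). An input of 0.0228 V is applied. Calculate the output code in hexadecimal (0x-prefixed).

LSB = 5.12 V / 16384 = 312.50 µV.
(V_in − V_low)/LSB = (0.0228 − (−2.56)) / 0.0003125 = 8264.960.
round(8264.960) = 8265.
In hexadecimal (0x-prefixed): 0x2049.

code 0x2049 (decimal 8265)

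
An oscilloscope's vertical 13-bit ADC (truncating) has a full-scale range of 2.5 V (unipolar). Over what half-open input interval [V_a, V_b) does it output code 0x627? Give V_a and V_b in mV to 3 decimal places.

[480.652 mV, 480.957 mV)

LSB = 2.5/2^13 = 305.18 µV.
Code 0x627 = 1575 decimal.
V_a = V_low + 1575·LSB = 0.480652 V; V_b = V_low + 1576·LSB = 0.480957 V.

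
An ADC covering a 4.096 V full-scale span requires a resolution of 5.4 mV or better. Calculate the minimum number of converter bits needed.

Number of steps required ≥ 4.096 V / 5.4 mV = 758.52.
Need 2^N ≥ 758.52; 2^9 = 512, 2^10 = 1024.
Minimum N = 10.

10 bits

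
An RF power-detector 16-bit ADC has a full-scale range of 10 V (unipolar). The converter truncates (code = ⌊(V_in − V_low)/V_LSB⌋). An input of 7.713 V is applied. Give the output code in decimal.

Full-scale span = 10 V; LSB = 10/2^16 = 152.59 µV.
Input sits at 50547.917 steps above V_low.
So the output code is 50547.

code 50547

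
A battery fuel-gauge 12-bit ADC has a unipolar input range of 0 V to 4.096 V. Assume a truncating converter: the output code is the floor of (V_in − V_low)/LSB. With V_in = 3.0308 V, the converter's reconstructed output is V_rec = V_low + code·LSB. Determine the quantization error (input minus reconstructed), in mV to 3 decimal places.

Step size: 4.096 V ÷ 2^12 = 1.000 mV.
Scaled input = 3030.8000 LSBs, so code = 3030.
Code 3030 maps back to 0 + 3030×0.001 V = 3.03 V.
Difference: 0.0008 V → 0.800 mV.

0.800 mV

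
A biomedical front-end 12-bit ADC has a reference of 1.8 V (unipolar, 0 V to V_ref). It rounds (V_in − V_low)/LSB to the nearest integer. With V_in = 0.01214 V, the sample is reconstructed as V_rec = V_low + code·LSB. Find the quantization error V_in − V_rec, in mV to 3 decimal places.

Step size: 1.8 V ÷ 2^12 = 439.45 µV.
(V_in − V_low)/LSB = (0.01214 − 0)/0.000439453 = 27.6252 → code 28 (round).
Code 28 maps back to 0 + 28×0.000439453 V = 0.012304687 V.
Difference: -0.000164688 V → -0.165 mV.

-0.165 mV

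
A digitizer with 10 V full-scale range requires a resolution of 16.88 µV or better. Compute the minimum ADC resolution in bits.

20 bits

Number of steps required ≥ 10 V / 16.88 µV = 592417.06.
Need 2^N ≥ 592417.06; 2^19 = 524288, 2^20 = 1048576.
Minimum N = 20.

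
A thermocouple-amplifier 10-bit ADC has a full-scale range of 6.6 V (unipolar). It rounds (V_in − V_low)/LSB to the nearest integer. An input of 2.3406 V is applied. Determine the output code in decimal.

With 1024 levels over 6.6 V, one step is 6.445 mV.
(V_in − V_low)/LSB = (2.3406 − 0) / 0.00644531 = 363.148.
round(363.148) = 363.

code 363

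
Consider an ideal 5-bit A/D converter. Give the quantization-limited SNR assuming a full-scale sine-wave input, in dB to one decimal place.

SNR ≈ 6.02·N + 1.76 dB = 6.02·5 + 1.76 = 31.86 dB.

31.9 dB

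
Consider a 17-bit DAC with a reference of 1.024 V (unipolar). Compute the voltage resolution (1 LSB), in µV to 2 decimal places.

7.81 µV

Full-scale span = 1.024 V.
LSB = 1.024 / 2^17 = 1.024 / 131072 = 7.8125e-06 V = 7.81 µV.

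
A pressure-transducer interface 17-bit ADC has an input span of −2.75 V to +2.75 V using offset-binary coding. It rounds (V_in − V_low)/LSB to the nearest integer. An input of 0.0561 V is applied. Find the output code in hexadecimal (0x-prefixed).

LSB = 5.5 V / 131072 = 41.96 µV.
Input sits at 66872.934 steps above V_low.
So the output code is 66873.
In hexadecimal (0x-prefixed): 0x10539.

code 0x10539 (decimal 66873)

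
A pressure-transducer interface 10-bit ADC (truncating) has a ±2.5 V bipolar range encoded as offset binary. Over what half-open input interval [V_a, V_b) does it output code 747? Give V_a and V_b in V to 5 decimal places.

[1.14746 V, 1.15234 V)

LSB = 5/2^10 = 4.883 mV.
V_a = V_low + 747·LSB = 1.14746 V; V_b = V_low + 748·LSB = 1.15234 V.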